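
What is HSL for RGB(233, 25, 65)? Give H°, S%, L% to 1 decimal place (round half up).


Normalize: R'=233/255≈0.9137, G'=25/255≈0.0980, B'=65/255≈0.2549
Max=233/255, Min=25/255, Δ=Max-Min=208/255
L = (Max+Min)/2 = (233+25)/510 = 258/510 = 0.50588… → L = 50.6%
L > 0.5 → S = Δ/(2-Max-Min) = 208/(510-233-25) = 208/252 = 0.82539… → S = 82.5%
(the 1/255 factors cancel in S and H, so raw channel differences can be used)
Max is R' → H = 60 × (((G-B)/Δ) mod 6) = 60 × (((25-65)/208) mod 6)
  (-40)/208 = -0.1923…; negative, so add 6 → 5.8076…
  H = 60 × 5.8076… = 348.461…° → H = 348.5°
= HSL(348.5°, 82.5%, 50.6%)


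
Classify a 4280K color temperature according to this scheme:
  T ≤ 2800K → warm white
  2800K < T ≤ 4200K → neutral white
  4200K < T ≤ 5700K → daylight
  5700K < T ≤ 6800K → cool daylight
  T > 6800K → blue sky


Temperature: 4280K
4200K < 4280K ≤ 5700K → daylight
Classification: daylight


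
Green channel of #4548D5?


Color: #4548D5
R = 45 = 69
G = 48 = 72
B = D5 = 213
Green = 72


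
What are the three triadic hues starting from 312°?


Triadic: equally spaced at 120° intervals
H1 = 312°
H2 = (312 + 120) mod 360 = 72°
H3 = (312 + 240) mod 360 = 192°
Triadic = 312°, 72°, 192°


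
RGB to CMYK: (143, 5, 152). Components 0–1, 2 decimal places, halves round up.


R'=143/255≈0.5608, G'=5/255≈0.0196, B'=152/255≈0.5961
K = 1 - max(R',G',B') = 1 - 152/255 = 103/255 = 0.40392… → 0.40
(1-R'-K)/(1-K) simplifies to (max-R)/max with max = 152:
C = (152-143)/152 = 9/152 = 0.05921… → 0.06
M = (152-5)/152 = 147/152 = 0.96710… → 0.97
Y = (152-152)/152 = 0/152 = 0 → 0.00
= CMYK(0.06, 0.97, 0.00, 0.40)


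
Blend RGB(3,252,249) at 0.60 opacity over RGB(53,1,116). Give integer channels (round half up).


C = α×F + (1-α)×B, with 1-α = 0.40
R: 0.60×3 + 0.40×53 = 1.80 + 21.20 = 23.00 → 23
G: 0.60×252 + 0.40×1 = 151.20 + 0.40 = 151.60 → 152
B: 0.60×249 + 0.40×116 = 149.40 + 46.40 = 195.80 → 196
= RGB(23, 152, 196)


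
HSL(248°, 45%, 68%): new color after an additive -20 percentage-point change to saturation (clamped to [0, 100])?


Original S = 45%
Adjustment = -20 percentage points
New S = 45 + (-20) = 25
Clamp to [0, 100] → 25
= HSL(248°, 25%, 68%)


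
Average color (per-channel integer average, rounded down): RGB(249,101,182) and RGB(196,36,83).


Midpoint: each channel = ⌊(C₁+C₂)/2⌋
R: ⌊(249+196)/2⌋ = 222
G: ⌊(101+36)/2⌋ = 68
B: ⌊(182+83)/2⌋ = 132
= RGB(222, 68, 132)


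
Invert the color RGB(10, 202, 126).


Invert: (255-R, 255-G, 255-B)
R: 255-10 = 245
G: 255-202 = 53
B: 255-126 = 129
= RGB(245, 53, 129)


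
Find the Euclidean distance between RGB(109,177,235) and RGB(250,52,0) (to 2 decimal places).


d = √[(R₁-R₂)² + (G₁-G₂)² + (B₁-B₂)²]
d = √[(109-250)² + (177-52)² + (235-0)²]
d = √[19881 + 15625 + 55225]
d = √90731
d ≈ 301.22


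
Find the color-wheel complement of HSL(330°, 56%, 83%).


Complement = opposite side of color wheel = hue + 180°
H' = (330 + 180) mod 360 = 150°
S and L unchanged.
= HSL(150°, 56%, 83%)


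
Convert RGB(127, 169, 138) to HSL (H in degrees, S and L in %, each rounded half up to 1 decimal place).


Normalize: R'=127/255≈0.4980, G'=169/255≈0.6627, B'=138/255≈0.5412
Max=169/255, Min=127/255, Δ=Max-Min=42/255
L = (Max+Min)/2 = (169+127)/510 = 296/510 = 0.58039… → L = 58.0%
L > 0.5 → S = Δ/(2-Max-Min) = 42/(510-169-127) = 42/214 = 0.19626… → S = 19.6%
(the 1/255 factors cancel in S and H, so raw channel differences can be used)
Max is G' → H = 60 × ((B-R)/Δ + 2) = 60 × ((138-127)/42 + 2)
  11/42 + 2 = 0.2619… + 2 = 2.2619…
  H = 60 × 2.2619… = 135.714…° → H = 135.7°
= HSL(135.7°, 19.6%, 58.0%)


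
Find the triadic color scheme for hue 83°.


Triadic: equally spaced at 120° intervals
H1 = 83°
H2 = (83 + 120) mod 360 = 203°
H3 = (83 + 240) mod 360 = 323°
Triadic = 83°, 203°, 323°


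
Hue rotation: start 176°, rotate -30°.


New hue = (H + rotation) mod 360
New hue = (176 -30) mod 360
= 146 mod 360
= 146°


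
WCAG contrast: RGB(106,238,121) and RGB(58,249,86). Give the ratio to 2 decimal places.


Linearize each sRGB channel c=v/255: c/12.92 if c ≤ 0.04045 else ((c+0.055)/1.055)^2.4
L = 0.2126×R_lin + 0.7152×G_lin + 0.0722×B_lin
Color 1 (106,238,121):
  R=106: 106/255≈0.4157 > 0.04045 → ((0.4157+0.055)/1.055)^2.4 ≈ 0.14413
  G=238: 238/255≈0.9333 > 0.04045 → ((0.9333+0.055)/1.055)^2.4 ≈ 0.85499
  B=121: 121/255≈0.4745 > 0.04045 → ((0.4745+0.055)/1.055)^2.4 ≈ 0.19120
  L1 = 0.2126×0.14413 + 0.7152×0.85499 + 0.0722×0.19120 ≈ 0.65594
Color 2 (58,249,86):
  R=58: 58/255≈0.2275 > 0.04045 → ((0.2275+0.055)/1.055)^2.4 ≈ 0.04231
  G=249: 249/255≈0.9765 > 0.04045 → ((0.9765+0.055)/1.055)^2.4 ≈ 0.94731
  B=86: 86/255≈0.3373 > 0.04045 → ((0.3373+0.055)/1.055)^2.4 ≈ 0.09306
  L2 = 0.2126×0.04231 + 0.7152×0.94731 + 0.0722×0.09306 ≈ 0.69323
Lighter = 0.69323, Darker = 0.65594
Ratio = (L_lighter + 0.05) / (L_darker + 0.05)
Ratio = (0.69323 + 0.05) / (0.65594 + 0.05) = 0.74323 / 0.70594 ≈ 1.0528
Ratio ≈ 1.05:1


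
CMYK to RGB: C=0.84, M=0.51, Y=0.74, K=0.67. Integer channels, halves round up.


R = 255 × (1-C) × (1-K) = 255 × 0.16 × 0.33 = 13.464 → 13
G = 255 × (1-M) × (1-K) = 255 × 0.49 × 0.33 = 41.2335 → 41
B = 255 × (1-Y) × (1-K) = 255 × 0.26 × 0.33 = 21.879 → 22
= RGB(13, 41, 22)


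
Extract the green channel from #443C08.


Color: #443C08
R = 44 = 68
G = 3C = 60
B = 08 = 8
Green = 60


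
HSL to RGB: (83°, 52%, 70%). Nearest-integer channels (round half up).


H=83°, S=0.52, L=0.70
C = (1-|2L-1|)×S = (1-|0.40|)×0.52 = 0.312
H' = H/60 = 83/60 ≈ 1.3833; X = C×(1-|H' mod 2 - 1|) = 0.1924
m = L - C/2 = 0.70 - 0.156 = 0.544
Sector ⌊H'⌋ = 1 → (R',G',B') = (0.1924, 0.312, 0.0)
RGB = ((R'+m)×255, (G'+m)×255, (B'+m)×255) = (187.782, 218.28, 138.72)
Round half up → RGB(188, 218, 139)


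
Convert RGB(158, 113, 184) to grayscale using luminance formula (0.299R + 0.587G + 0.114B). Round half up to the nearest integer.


Gray = 0.299×R + 0.587×G + 0.114×B
Gray = 0.299×158 + 0.587×113 + 0.114×184
Gray = 47.242 + 66.331 + 20.976
Gray = 134.549 → round half up → 135
Gray = 135


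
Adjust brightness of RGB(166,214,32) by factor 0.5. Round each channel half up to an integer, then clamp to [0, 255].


Multiply each channel by 0.5, round half up, clamp to [0, 255]
R: 166×0.5 = 83
G: 214×0.5 = 107
B: 32×0.5 = 16
= RGB(83, 107, 16)


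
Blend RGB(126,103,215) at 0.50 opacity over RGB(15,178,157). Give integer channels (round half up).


C = α×F + (1-α)×B, with 1-α = 0.50
R: 0.50×126 + 0.50×15 = 63.00 + 7.50 = 70.50 → 71
G: 0.50×103 + 0.50×178 = 51.50 + 89.00 = 140.50 → 141
B: 0.50×215 + 0.50×157 = 107.50 + 78.50 = 186.00 → 186
= RGB(71, 141, 186)


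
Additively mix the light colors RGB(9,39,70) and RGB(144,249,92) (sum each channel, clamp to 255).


Additive: each channel = min(255, C₁+C₂)
R: 9+144 = 153 → 153
G: 39+249 = 288 → 255
B: 70+92 = 162 → 162
= RGB(153, 255, 162)


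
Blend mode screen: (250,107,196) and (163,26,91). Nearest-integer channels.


Screen: C = 255 - (255-A)×(255-B)/255, rounded to nearest integer
R: 255 - (255-250)×(255-163)/255 = 255 - 460/255 ≈ 255 - 1.804 = 253.196 → 253
G: 255 - (255-107)×(255-26)/255 = 255 - 33892/255 ≈ 255 - 132.910 = 122.090 → 122
B: 255 - (255-196)×(255-91)/255 = 255 - 9676/255 ≈ 255 - 37.945 = 217.055 → 217
= RGB(253, 122, 217)


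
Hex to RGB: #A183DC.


A1 → 161 (R)
83 → 131 (G)
DC → 220 (B)
= RGB(161, 131, 220)


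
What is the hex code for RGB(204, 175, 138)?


R = 204 → CC (hex)
G = 175 → AF (hex)
B = 138 → 8A (hex)
Hex = #CCAF8A


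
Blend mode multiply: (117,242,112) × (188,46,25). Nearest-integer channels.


Multiply: C = A×B/255, rounded to nearest integer
R: 117×188/255 = 21996/255 ≈ 86.259 → 86
G: 242×46/255 = 11132/255 ≈ 43.655 → 44
B: 112×25/255 = 2800/255 ≈ 10.980 → 11
= RGB(86, 44, 11)


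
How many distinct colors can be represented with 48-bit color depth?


Colors = 2^bits = 2^48
= 281,474,976,710,656 colors


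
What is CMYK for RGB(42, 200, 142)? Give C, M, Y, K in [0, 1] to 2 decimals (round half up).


R'=42/255≈0.1647, G'=200/255≈0.7843, B'=142/255≈0.5569
K = 1 - max(R',G',B') = 1 - 200/255 = 55/255 = 0.21568… → 0.22
(1-R'-K)/(1-K) simplifies to (max-R)/max with max = 200:
C = (200-42)/200 = 158/200 = 0.79 → 0.79
M = (200-200)/200 = 0/200 = 0 → 0.00
Y = (200-142)/200 = 58/200 = 0.29 → 0.29
= CMYK(0.79, 0.00, 0.29, 0.22)


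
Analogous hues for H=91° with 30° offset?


Base hue: 91°
Left analog: (91 - 30) mod 360 = 61°
Right analog: (91 + 30) mod 360 = 121°
Analogous hues = 61° and 121°


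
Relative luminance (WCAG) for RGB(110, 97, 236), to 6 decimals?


Linearize each channel (sRGB transfer function): c = v/255; c_lin = c/12.92 if c ≤ 0.04045, else ((c+0.055)/1.055)^2.4
  R: 110/255 ≈ 0.431373 > 0.04045 → ((0.431373+0.055)/1.055)^2.4 ≈ 0.155926
  G: 97/255 ≈ 0.380392 > 0.04045 → ((0.380392+0.055)/1.055)^2.4 ≈ 0.119538
  B: 236/255 ≈ 0.925490 > 0.04045 → ((0.925490+0.055)/1.055)^2.4 ≈ 0.838799
R_lin = 0.155926, G_lin = 0.119538, B_lin = 0.838799
L = 0.2126×R + 0.7152×G + 0.0722×B
L = 0.2126×0.155926 + 0.7152×0.119538 + 0.0722×0.838799
L ≈ 0.179205


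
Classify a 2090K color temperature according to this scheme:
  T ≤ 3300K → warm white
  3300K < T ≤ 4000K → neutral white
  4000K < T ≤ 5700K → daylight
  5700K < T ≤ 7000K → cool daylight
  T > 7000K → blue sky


Temperature: 2090K
2090K ≤ 3300K → warm white
Classification: warm white


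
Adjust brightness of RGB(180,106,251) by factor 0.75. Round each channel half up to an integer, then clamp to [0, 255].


Multiply each channel by 0.75, round half up, clamp to [0, 255]
R: 180×0.75 = 135
G: 106×0.75 = 79.5 → round → 80
B: 251×0.75 = 188.25 → round → 188
= RGB(135, 80, 188)


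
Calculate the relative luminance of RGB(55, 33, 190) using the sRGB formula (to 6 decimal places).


Linearize each channel (sRGB transfer function): c = v/255; c_lin = c/12.92 if c ≤ 0.04045, else ((c+0.055)/1.055)^2.4
  R: 55/255 ≈ 0.215686 > 0.04045 → ((0.215686+0.055)/1.055)^2.4 ≈ 0.038204
  G: 33/255 ≈ 0.129412 > 0.04045 → ((0.129412+0.055)/1.055)^2.4 ≈ 0.015209
  B: 190/255 ≈ 0.745098 > 0.04045 → ((0.745098+0.055)/1.055)^2.4 ≈ 0.514918
R_lin = 0.038204, G_lin = 0.015209, B_lin = 0.514918
L = 0.2126×R + 0.7152×G + 0.0722×B
L = 0.2126×0.038204 + 0.7152×0.015209 + 0.0722×0.514918
L ≈ 0.056176


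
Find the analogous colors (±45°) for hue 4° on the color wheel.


Base hue: 4°
Left analog: (4 - 45) mod 360 = 319°
Right analog: (4 + 45) mod 360 = 49°
Analogous hues = 319° and 49°


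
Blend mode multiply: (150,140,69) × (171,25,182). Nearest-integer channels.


Multiply: C = A×B/255, rounded to nearest integer
R: 150×171/255 = 25650/255 ≈ 100.588 → 101
G: 140×25/255 = 3500/255 ≈ 13.725 → 14
B: 69×182/255 = 12558/255 ≈ 49.247 → 49
= RGB(101, 14, 49)


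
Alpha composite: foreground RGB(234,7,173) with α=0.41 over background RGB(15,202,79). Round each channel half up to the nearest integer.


C = α×F + (1-α)×B, with 1-α = 0.59
R: 0.41×234 + 0.59×15 = 95.94 + 8.85 = 104.79 → 105
G: 0.41×7 + 0.59×202 = 2.87 + 119.18 = 122.05 → 122
B: 0.41×173 + 0.59×79 = 70.93 + 46.61 = 117.54 → 118
= RGB(105, 122, 118)


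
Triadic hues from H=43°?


Triadic: equally spaced at 120° intervals
H1 = 43°
H2 = (43 + 120) mod 360 = 163°
H3 = (43 + 240) mod 360 = 283°
Triadic = 43°, 163°, 283°


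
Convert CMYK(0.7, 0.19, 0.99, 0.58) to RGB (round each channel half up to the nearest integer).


R = 255 × (1-C) × (1-K) = 255 × 0.30 × 0.42 = 32.13 → 32
G = 255 × (1-M) × (1-K) = 255 × 0.81 × 0.42 = 86.751 → 87
B = 255 × (1-Y) × (1-K) = 255 × 0.01 × 0.42 = 1.071 → 1
= RGB(32, 87, 1)


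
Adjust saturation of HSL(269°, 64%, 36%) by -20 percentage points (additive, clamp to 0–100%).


Original S = 64%
Adjustment = -20 percentage points
New S = 64 + (-20) = 44
Clamp to [0, 100] → 44
= HSL(269°, 44%, 36%)


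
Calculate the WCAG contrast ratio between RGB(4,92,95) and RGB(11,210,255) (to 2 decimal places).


Linearize each sRGB channel c=v/255: c/12.92 if c ≤ 0.04045 else ((c+0.055)/1.055)^2.4
L = 0.2126×R_lin + 0.7152×G_lin + 0.0722×B_lin
Color 1 (4,92,95):
  R=4: 4/255≈0.0157 ≤ 0.04045 → 0.0157/12.92 ≈ 0.00121
  G=92: 92/255≈0.3608 > 0.04045 → ((0.3608+0.055)/1.055)^2.4 ≈ 0.10702
  B=95: 95/255≈0.3725 > 0.04045 → ((0.3725+0.055)/1.055)^2.4 ≈ 0.11444
  L1 = 0.2126×0.00121 + 0.7152×0.10702 + 0.0722×0.11444 ≈ 0.08506
Color 2 (11,210,255):
  R=11: 11/255≈0.0431 > 0.04045 → ((0.0431+0.055)/1.055)^2.4 ≈ 0.00335
  G=210: 210/255≈0.8235 > 0.04045 → ((0.8235+0.055)/1.055)^2.4 ≈ 0.64448
  B=255: 255/255≈1.0000 > 0.04045 → ((1.0000+0.055)/1.055)^2.4 ≈ 1.00000
  L2 = 0.2126×0.00335 + 0.7152×0.64448 + 0.0722×1.00000 ≈ 0.53384
Lighter = 0.53384, Darker = 0.08506
Ratio = (L_lighter + 0.05) / (L_darker + 0.05)
Ratio = (0.53384 + 0.05) / (0.08506 + 0.05) = 0.58384 / 0.13506 ≈ 4.3227
Ratio ≈ 4.32:1


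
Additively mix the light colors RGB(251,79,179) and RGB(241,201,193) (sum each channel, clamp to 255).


Additive: each channel = min(255, C₁+C₂)
R: 251+241 = 492 → 255
G: 79+201 = 280 → 255
B: 179+193 = 372 → 255
= RGB(255, 255, 255)


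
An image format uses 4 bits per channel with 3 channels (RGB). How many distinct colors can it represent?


Total bits = 4 bits/channel × 3 channels = 12 bits
Distinct colors = 2^12
= 4,096 colors


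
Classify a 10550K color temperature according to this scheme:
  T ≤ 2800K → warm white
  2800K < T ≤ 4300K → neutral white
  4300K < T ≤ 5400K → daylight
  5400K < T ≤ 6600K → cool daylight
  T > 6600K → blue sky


Temperature: 10550K
10550K > 6600K → blue sky
Classification: blue sky


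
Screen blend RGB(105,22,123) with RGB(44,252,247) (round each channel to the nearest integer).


Screen: C = 255 - (255-A)×(255-B)/255, rounded to nearest integer
R: 255 - (255-105)×(255-44)/255 = 255 - 31650/255 ≈ 255 - 124.118 = 130.882 → 131
G: 255 - (255-22)×(255-252)/255 = 255 - 699/255 ≈ 255 - 2.741 = 252.259 → 252
B: 255 - (255-123)×(255-247)/255 = 255 - 1056/255 ≈ 255 - 4.141 = 250.859 → 251
= RGB(131, 252, 251)


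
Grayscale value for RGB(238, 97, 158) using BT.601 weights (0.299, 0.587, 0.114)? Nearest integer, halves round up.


Gray = 0.299×R + 0.587×G + 0.114×B
Gray = 0.299×238 + 0.587×97 + 0.114×158
Gray = 71.162 + 56.939 + 18.012
Gray = 146.113 → round half up → 146
Gray = 146


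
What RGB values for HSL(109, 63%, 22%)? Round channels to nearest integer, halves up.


H=109°, S=0.63, L=0.22
C = (1-|2L-1|)×S = (1-|-0.56|)×0.63 = 0.2772
H' = H/60 = 109/60 ≈ 1.8167; X = C×(1-|H' mod 2 - 1|) = 0.05082
m = L - C/2 = 0.22 - 0.1386 = 0.0814
Sector ⌊H'⌋ = 1 → (R',G',B') = (0.05082, 0.2772, 0.0)
RGB = ((R'+m)×255, (G'+m)×255, (B'+m)×255) = (33.7161, 91.443, 20.757)
Round half up → RGB(34, 91, 21)


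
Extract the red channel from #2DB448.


Color: #2DB448
R = 2D = 45
G = B4 = 180
B = 48 = 72
Red = 45


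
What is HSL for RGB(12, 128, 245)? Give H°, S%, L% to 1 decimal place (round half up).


Normalize: R'=12/255≈0.0471, G'=128/255≈0.5020, B'=245/255≈0.9608
Max=245/255, Min=12/255, Δ=Max-Min=233/255
L = (Max+Min)/2 = (245+12)/510 = 257/510 = 0.50392… → L = 50.4%
L > 0.5 → S = Δ/(2-Max-Min) = 233/(510-245-12) = 233/253 = 0.92094… → S = 92.1%
(the 1/255 factors cancel in S and H, so raw channel differences can be used)
Max is B' → H = 60 × ((R-G)/Δ + 4) = 60 × ((12-128)/233 + 4)
  -116/233 + 4 = -0.4978… + 4 = 3.5021…
  H = 60 × 3.5021… = 210.128…° → H = 210.1°
= HSL(210.1°, 92.1%, 50.4%)


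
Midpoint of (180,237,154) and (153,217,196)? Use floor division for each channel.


Midpoint: each channel = ⌊(C₁+C₂)/2⌋
R: ⌊(180+153)/2⌋ = 166
G: ⌊(237+217)/2⌋ = 227
B: ⌊(154+196)/2⌋ = 175
= RGB(166, 227, 175)


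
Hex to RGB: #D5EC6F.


D5 → 213 (R)
EC → 236 (G)
6F → 111 (B)
= RGB(213, 236, 111)


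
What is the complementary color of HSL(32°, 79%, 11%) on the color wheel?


Complement = opposite side of color wheel = hue + 180°
H' = (32 + 180) mod 360 = 212°
S and L unchanged.
= HSL(212°, 79%, 11%)


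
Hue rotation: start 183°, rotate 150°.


New hue = (H + rotation) mod 360
New hue = (183 + 150) mod 360
= 333 mod 360
= 333°


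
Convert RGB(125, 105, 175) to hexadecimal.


R = 125 → 7D (hex)
G = 105 → 69 (hex)
B = 175 → AF (hex)
Hex = #7D69AF


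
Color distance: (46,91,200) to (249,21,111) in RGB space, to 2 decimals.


d = √[(R₁-R₂)² + (G₁-G₂)² + (B₁-B₂)²]
d = √[(46-249)² + (91-21)² + (200-111)²]
d = √[41209 + 4900 + 7921]
d = √54030
d ≈ 232.44


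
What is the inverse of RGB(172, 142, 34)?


Invert: (255-R, 255-G, 255-B)
R: 255-172 = 83
G: 255-142 = 113
B: 255-34 = 221
= RGB(83, 113, 221)


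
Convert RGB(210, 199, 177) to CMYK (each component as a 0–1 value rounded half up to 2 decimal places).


R'=210/255≈0.8235, G'=199/255≈0.7804, B'=177/255≈0.6941
K = 1 - max(R',G',B') = 1 - 210/255 = 45/255 = 0.17647… → 0.18
(1-R'-K)/(1-K) simplifies to (max-R)/max with max = 210:
C = (210-210)/210 = 0/210 = 0 → 0.00
M = (210-199)/210 = 11/210 = 0.05238… → 0.05
Y = (210-177)/210 = 33/210 = 0.15714… → 0.16
= CMYK(0.00, 0.05, 0.16, 0.18)


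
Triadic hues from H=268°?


Triadic: equally spaced at 120° intervals
H1 = 268°
H2 = (268 + 120) mod 360 = 28°
H3 = (268 + 240) mod 360 = 148°
Triadic = 268°, 28°, 148°


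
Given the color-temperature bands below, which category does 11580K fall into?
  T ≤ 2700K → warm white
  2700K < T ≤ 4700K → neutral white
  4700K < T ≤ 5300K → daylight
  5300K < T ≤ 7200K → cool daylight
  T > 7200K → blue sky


Temperature: 11580K
11580K > 7200K → blue sky
Classification: blue sky


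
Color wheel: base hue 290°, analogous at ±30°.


Base hue: 290°
Left analog: (290 - 30) mod 360 = 260°
Right analog: (290 + 30) mod 360 = 320°
Analogous hues = 260° and 320°


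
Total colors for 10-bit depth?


Colors = 2^bits = 2^10
= 1,024 colors


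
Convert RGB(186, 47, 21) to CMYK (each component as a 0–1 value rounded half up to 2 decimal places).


R'=186/255≈0.7294, G'=47/255≈0.1843, B'=21/255≈0.0824
K = 1 - max(R',G',B') = 1 - 186/255 = 69/255 = 0.27058… → 0.27
(1-R'-K)/(1-K) simplifies to (max-R)/max with max = 186:
C = (186-186)/186 = 0/186 = 0 → 0.00
M = (186-47)/186 = 139/186 = 0.74731… → 0.75
Y = (186-21)/186 = 165/186 = 0.88709… → 0.89
= CMYK(0.00, 0.75, 0.89, 0.27)


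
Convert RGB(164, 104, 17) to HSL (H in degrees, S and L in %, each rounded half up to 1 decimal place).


Normalize: R'=164/255≈0.6431, G'=104/255≈0.4078, B'=17/255≈0.0667
Max=164/255, Min=17/255, Δ=Max-Min=147/255
L = (Max+Min)/2 = (164+17)/510 = 181/510 = 0.35490… → L = 35.5%
L ≤ 0.5 → S = Δ/(Max+Min) = 147/(164+17) = 147/181 = 0.81215… → S = 81.2%
(the 1/255 factors cancel in S and H, so raw channel differences can be used)
Max is R' → H = 60 × (((G-B)/Δ) mod 6) = 60 × (((104-17)/147) mod 6)
  87/147 = 0.5918…
  H = 60 × 0.5918… = 35.510…° → H = 35.5°
= HSL(35.5°, 81.2%, 35.5%)


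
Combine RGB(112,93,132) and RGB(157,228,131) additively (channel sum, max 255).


Additive: each channel = min(255, C₁+C₂)
R: 112+157 = 269 → 255
G: 93+228 = 321 → 255
B: 132+131 = 263 → 255
= RGB(255, 255, 255)


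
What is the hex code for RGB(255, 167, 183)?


R = 255 → FF (hex)
G = 167 → A7 (hex)
B = 183 → B7 (hex)
Hex = #FFA7B7


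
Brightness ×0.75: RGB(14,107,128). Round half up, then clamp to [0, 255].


Multiply each channel by 0.75, round half up, clamp to [0, 255]
R: 14×0.75 = 10.5 → round → 11
G: 107×0.75 = 80.25 → round → 80
B: 128×0.75 = 96
= RGB(11, 80, 96)


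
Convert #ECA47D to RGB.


EC → 236 (R)
A4 → 164 (G)
7D → 125 (B)
= RGB(236, 164, 125)


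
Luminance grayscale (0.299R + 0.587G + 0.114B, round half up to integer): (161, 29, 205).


Gray = 0.299×R + 0.587×G + 0.114×B
Gray = 0.299×161 + 0.587×29 + 0.114×205
Gray = 48.139 + 17.023 + 23.370
Gray = 88.532 → round half up → 89
Gray = 89


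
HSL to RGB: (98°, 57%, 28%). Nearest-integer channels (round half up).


H=98°, S=0.57, L=0.28
C = (1-|2L-1|)×S = (1-|-0.44|)×0.57 = 0.3192
H' = H/60 = 98/60 ≈ 1.6333; X = C×(1-|H' mod 2 - 1|) = 0.11704
m = L - C/2 = 0.28 - 0.1596 = 0.1204
Sector ⌊H'⌋ = 1 → (R',G',B') = (0.11704, 0.3192, 0.0)
RGB = ((R'+m)×255, (G'+m)×255, (B'+m)×255) = (60.5472, 112.098, 30.702)
Round half up → RGB(61, 112, 31)


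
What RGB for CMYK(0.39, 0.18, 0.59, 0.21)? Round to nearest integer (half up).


R = 255 × (1-C) × (1-K) = 255 × 0.61 × 0.79 = 122.8845 → 123
G = 255 × (1-M) × (1-K) = 255 × 0.82 × 0.79 = 165.189 → 165
B = 255 × (1-Y) × (1-K) = 255 × 0.41 × 0.79 = 82.5945 → 83
= RGB(123, 165, 83)


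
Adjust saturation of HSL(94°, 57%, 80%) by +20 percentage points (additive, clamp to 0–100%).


Original S = 57%
Adjustment = +20 percentage points
New S = 57 + (20) = 77
Clamp to [0, 100] → 77
= HSL(94°, 77%, 80%)


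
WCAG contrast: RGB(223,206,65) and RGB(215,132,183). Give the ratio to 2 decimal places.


Linearize each sRGB channel c=v/255: c/12.92 if c ≤ 0.04045 else ((c+0.055)/1.055)^2.4
L = 0.2126×R_lin + 0.7152×G_lin + 0.0722×B_lin
Color 1 (223,206,65):
  R=223: 223/255≈0.8745 > 0.04045 → ((0.8745+0.055)/1.055)^2.4 ≈ 0.73791
  G=206: 206/255≈0.8078 > 0.04045 → ((0.8078+0.055)/1.055)^2.4 ≈ 0.61721
  B=65: 65/255≈0.2549 > 0.04045 → ((0.2549+0.055)/1.055)^2.4 ≈ 0.05286
  L1 = 0.2126×0.73791 + 0.7152×0.61721 + 0.0722×0.05286 ≈ 0.60212
Color 2 (215,132,183):
  R=215: 215/255≈0.8431 > 0.04045 → ((0.8431+0.055)/1.055)^2.4 ≈ 0.67954
  G=132: 132/255≈0.5176 > 0.04045 → ((0.5176+0.055)/1.055)^2.4 ≈ 0.23074
  B=183: 183/255≈0.7176 > 0.04045 → ((0.7176+0.055)/1.055)^2.4 ≈ 0.47353
  L2 = 0.2126×0.67954 + 0.7152×0.23074 + 0.0722×0.47353 ≈ 0.34368
Lighter = 0.60212, Darker = 0.34368
Ratio = (L_lighter + 0.05) / (L_darker + 0.05)
Ratio = (0.60212 + 0.05) / (0.34368 + 0.05) = 0.65212 / 0.39368 ≈ 1.6565
Ratio ≈ 1.66:1


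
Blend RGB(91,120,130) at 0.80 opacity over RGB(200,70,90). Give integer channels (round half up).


C = α×F + (1-α)×B, with 1-α = 0.20
R: 0.80×91 + 0.20×200 = 72.80 + 40.00 = 112.80 → 113
G: 0.80×120 + 0.20×70 = 96.00 + 14.00 = 110.00 → 110
B: 0.80×130 + 0.20×90 = 104.00 + 18.00 = 122.00 → 122
= RGB(113, 110, 122)


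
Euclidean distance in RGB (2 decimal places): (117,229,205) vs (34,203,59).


d = √[(R₁-R₂)² + (G₁-G₂)² + (B₁-B₂)²]
d = √[(117-34)² + (229-203)² + (205-59)²]
d = √[6889 + 676 + 21316]
d = √28881
d ≈ 169.94


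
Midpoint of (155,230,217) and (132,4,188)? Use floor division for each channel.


Midpoint: each channel = ⌊(C₁+C₂)/2⌋
R: ⌊(155+132)/2⌋ = 143
G: ⌊(230+4)/2⌋ = 117
B: ⌊(217+188)/2⌋ = 202
= RGB(143, 117, 202)


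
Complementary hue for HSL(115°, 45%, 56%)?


Complement = opposite side of color wheel = hue + 180°
H' = (115 + 180) mod 360 = 295°
S and L unchanged.
= HSL(295°, 45%, 56%)


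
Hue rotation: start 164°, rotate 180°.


New hue = (H + rotation) mod 360
New hue = (164 + 180) mod 360
= 344 mod 360
= 344°


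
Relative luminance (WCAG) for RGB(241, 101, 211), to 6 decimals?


Linearize each channel (sRGB transfer function): c = v/255; c_lin = c/12.92 if c ≤ 0.04045, else ((c+0.055)/1.055)^2.4
  R: 241/255 ≈ 0.945098 > 0.04045 → ((0.945098+0.055)/1.055)^2.4 ≈ 0.879622
  G: 101/255 ≈ 0.396078 > 0.04045 → ((0.396078+0.055)/1.055)^2.4 ≈ 0.130136
  B: 211/255 ≈ 0.827451 > 0.04045 → ((0.827451+0.055)/1.055)^2.4 ≈ 0.651406
R_lin = 0.879622, G_lin = 0.130136, B_lin = 0.651406
L = 0.2126×R + 0.7152×G + 0.0722×B
L = 0.2126×0.879622 + 0.7152×0.130136 + 0.0722×0.651406
L ≈ 0.327113


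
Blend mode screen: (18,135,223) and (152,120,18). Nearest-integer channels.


Screen: C = 255 - (255-A)×(255-B)/255, rounded to nearest integer
R: 255 - (255-18)×(255-152)/255 = 255 - 24411/255 ≈ 255 - 95.729 = 159.271 → 159
G: 255 - (255-135)×(255-120)/255 = 255 - 16200/255 ≈ 255 - 63.529 = 191.471 → 191
B: 255 - (255-223)×(255-18)/255 = 255 - 7584/255 ≈ 255 - 29.741 = 225.259 → 225
= RGB(159, 191, 225)


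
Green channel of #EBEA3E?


Color: #EBEA3E
R = EB = 235
G = EA = 234
B = 3E = 62
Green = 234


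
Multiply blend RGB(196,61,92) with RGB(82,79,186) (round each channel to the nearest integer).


Multiply: C = A×B/255, rounded to nearest integer
R: 196×82/255 = 16072/255 ≈ 63.027 → 63
G: 61×79/255 = 4819/255 ≈ 18.898 → 19
B: 92×186/255 = 17112/255 ≈ 67.106 → 67
= RGB(63, 19, 67)


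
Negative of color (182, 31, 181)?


Invert: (255-R, 255-G, 255-B)
R: 255-182 = 73
G: 255-31 = 224
B: 255-181 = 74
= RGB(73, 224, 74)


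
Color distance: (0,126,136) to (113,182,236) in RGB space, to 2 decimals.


d = √[(R₁-R₂)² + (G₁-G₂)² + (B₁-B₂)²]
d = √[(0-113)² + (126-182)² + (136-236)²]
d = √[12769 + 3136 + 10000]
d = √25905
d ≈ 160.95


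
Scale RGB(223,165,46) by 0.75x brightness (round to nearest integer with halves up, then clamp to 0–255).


Multiply each channel by 0.75, round half up, clamp to [0, 255]
R: 223×0.75 = 167.25 → round → 167
G: 165×0.75 = 123.75 → round → 124
B: 46×0.75 = 34.5 → round → 35
= RGB(167, 124, 35)


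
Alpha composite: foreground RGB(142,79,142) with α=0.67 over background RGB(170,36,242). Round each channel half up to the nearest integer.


C = α×F + (1-α)×B, with 1-α = 0.33
R: 0.67×142 + 0.33×170 = 95.14 + 56.10 = 151.24 → 151
G: 0.67×79 + 0.33×36 = 52.93 + 11.88 = 64.81 → 65
B: 0.67×142 + 0.33×242 = 95.14 + 79.86 = 175.00 → 175
= RGB(151, 65, 175)


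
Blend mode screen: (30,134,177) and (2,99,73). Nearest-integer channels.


Screen: C = 255 - (255-A)×(255-B)/255, rounded to nearest integer
R: 255 - (255-30)×(255-2)/255 = 255 - 56925/255 ≈ 255 - 223.235 = 31.765 → 32
G: 255 - (255-134)×(255-99)/255 = 255 - 18876/255 ≈ 255 - 74.024 = 180.976 → 181
B: 255 - (255-177)×(255-73)/255 = 255 - 14196/255 ≈ 255 - 55.671 = 199.329 → 199
= RGB(32, 181, 199)


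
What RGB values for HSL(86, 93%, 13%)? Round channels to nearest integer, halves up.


H=86°, S=0.93, L=0.13
C = (1-|2L-1|)×S = (1-|-0.74|)×0.93 = 0.2418
H' = H/60 = 86/60 ≈ 1.4333; X = C×(1-|H' mod 2 - 1|) = 0.13702
m = L - C/2 = 0.13 - 0.1209 = 0.0091
Sector ⌊H'⌋ = 1 → (R',G',B') = (0.13702, 0.2418, 0.0)
RGB = ((R'+m)×255, (G'+m)×255, (B'+m)×255) = (37.2606, 63.9795, 2.3205)
Round half up → RGB(37, 64, 2)


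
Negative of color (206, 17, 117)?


Invert: (255-R, 255-G, 255-B)
R: 255-206 = 49
G: 255-17 = 238
B: 255-117 = 138
= RGB(49, 238, 138)


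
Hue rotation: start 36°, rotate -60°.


New hue = (H + rotation) mod 360
New hue = (36 -60) mod 360
= -24 mod 360
= 336°


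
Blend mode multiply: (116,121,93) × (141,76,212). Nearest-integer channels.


Multiply: C = A×B/255, rounded to nearest integer
R: 116×141/255 = 16356/255 ≈ 64.141 → 64
G: 121×76/255 = 9196/255 ≈ 36.063 → 36
B: 93×212/255 = 19716/255 ≈ 77.318 → 77
= RGB(64, 36, 77)


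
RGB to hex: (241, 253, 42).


R = 241 → F1 (hex)
G = 253 → FD (hex)
B = 42 → 2A (hex)
Hex = #F1FD2A


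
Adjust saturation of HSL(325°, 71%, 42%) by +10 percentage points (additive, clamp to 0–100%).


Original S = 71%
Adjustment = +10 percentage points
New S = 71 + (10) = 81
Clamp to [0, 100] → 81
= HSL(325°, 81%, 42%)


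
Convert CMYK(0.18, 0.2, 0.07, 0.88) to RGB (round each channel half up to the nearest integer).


R = 255 × (1-C) × (1-K) = 255 × 0.82 × 0.12 = 25.092 → 25
G = 255 × (1-M) × (1-K) = 255 × 0.80 × 0.12 = 24.48 → 24
B = 255 × (1-Y) × (1-K) = 255 × 0.93 × 0.12 = 28.458 → 28
= RGB(25, 24, 28)


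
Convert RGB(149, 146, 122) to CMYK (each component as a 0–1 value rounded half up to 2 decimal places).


R'=149/255≈0.5843, G'=146/255≈0.5725, B'=122/255≈0.4784
K = 1 - max(R',G',B') = 1 - 149/255 = 106/255 = 0.41568… → 0.42
(1-R'-K)/(1-K) simplifies to (max-R)/max with max = 149:
C = (149-149)/149 = 0/149 = 0 → 0.00
M = (149-146)/149 = 3/149 = 0.02013… → 0.02
Y = (149-122)/149 = 27/149 = 0.18120… → 0.18
= CMYK(0.00, 0.02, 0.18, 0.42)


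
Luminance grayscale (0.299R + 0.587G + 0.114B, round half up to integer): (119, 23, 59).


Gray = 0.299×R + 0.587×G + 0.114×B
Gray = 0.299×119 + 0.587×23 + 0.114×59
Gray = 35.581 + 13.501 + 6.726
Gray = 55.808 → round half up → 56
Gray = 56


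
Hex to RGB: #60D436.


60 → 96 (R)
D4 → 212 (G)
36 → 54 (B)
= RGB(96, 212, 54)


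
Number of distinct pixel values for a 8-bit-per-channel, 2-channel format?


Total bits = 8 bits/channel × 2 channels = 16 bits
Distinct pixel values = 2^16
= 65,536 pixel values


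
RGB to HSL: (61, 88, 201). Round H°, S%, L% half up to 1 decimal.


Normalize: R'=61/255≈0.2392, G'=88/255≈0.3451, B'=201/255≈0.7882
Max=201/255, Min=61/255, Δ=Max-Min=140/255
L = (Max+Min)/2 = (201+61)/510 = 262/510 = 0.51372… → L = 51.4%
L > 0.5 → S = Δ/(2-Max-Min) = 140/(510-201-61) = 140/248 = 0.56451… → S = 56.5%
(the 1/255 factors cancel in S and H, so raw channel differences can be used)
Max is B' → H = 60 × ((R-G)/Δ + 4) = 60 × ((61-88)/140 + 4)
  -27/140 + 4 = -0.1928… + 4 = 3.8071…
  H = 60 × 3.8071… = 228.428…° → H = 228.4°
= HSL(228.4°, 56.5%, 51.4%)


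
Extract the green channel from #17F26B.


Color: #17F26B
R = 17 = 23
G = F2 = 242
B = 6B = 107
Green = 242


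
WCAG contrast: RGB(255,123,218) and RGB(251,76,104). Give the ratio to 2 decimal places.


Linearize each sRGB channel c=v/255: c/12.92 if c ≤ 0.04045 else ((c+0.055)/1.055)^2.4
L = 0.2126×R_lin + 0.7152×G_lin + 0.0722×B_lin
Color 1 (255,123,218):
  R=255: 255/255≈1.0000 > 0.04045 → ((1.0000+0.055)/1.055)^2.4 ≈ 1.00000
  G=123: 123/255≈0.4824 > 0.04045 → ((0.4824+0.055)/1.055)^2.4 ≈ 0.19807
  B=218: 218/255≈0.8549 > 0.04045 → ((0.8549+0.055)/1.055)^2.4 ≈ 0.70110
  L1 = 0.2126×1.00000 + 0.7152×0.19807 + 0.0722×0.70110 ≈ 0.40488
Color 2 (251,76,104):
  R=251: 251/255≈0.9843 > 0.04045 → ((0.9843+0.055)/1.055)^2.4 ≈ 0.96469
  G=76: 76/255≈0.2980 > 0.04045 → ((0.2980+0.055)/1.055)^2.4 ≈ 0.07227
  B=104: 104/255≈0.4078 > 0.04045 → ((0.4078+0.055)/1.055)^2.4 ≈ 0.13843
  L2 = 0.2126×0.96469 + 0.7152×0.07227 + 0.0722×0.13843 ≈ 0.26678
Lighter = 0.40488, Darker = 0.26678
Ratio = (L_lighter + 0.05) / (L_darker + 0.05)
Ratio = (0.40488 + 0.05) / (0.26678 + 0.05) = 0.45488 / 0.31678 ≈ 1.4360
Ratio ≈ 1.44:1


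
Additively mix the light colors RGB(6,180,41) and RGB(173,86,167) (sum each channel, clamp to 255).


Additive: each channel = min(255, C₁+C₂)
R: 6+173 = 179 → 179
G: 180+86 = 266 → 255
B: 41+167 = 208 → 208
= RGB(179, 255, 208)


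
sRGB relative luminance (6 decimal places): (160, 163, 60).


Linearize each channel (sRGB transfer function): c = v/255; c_lin = c/12.92 if c ≤ 0.04045, else ((c+0.055)/1.055)^2.4
  R: 160/255 ≈ 0.627451 > 0.04045 → ((0.627451+0.055)/1.055)^2.4 ≈ 0.351533
  G: 163/255 ≈ 0.639216 > 0.04045 → ((0.639216+0.055)/1.055)^2.4 ≈ 0.366253
  B: 60/255 ≈ 0.235294 > 0.04045 → ((0.235294+0.055)/1.055)^2.4 ≈ 0.045186
R_lin = 0.351533, G_lin = 0.366253, B_lin = 0.045186
L = 0.2126×R + 0.7152×G + 0.0722×B
L = 0.2126×0.351533 + 0.7152×0.366253 + 0.0722×0.045186
L ≈ 0.339942


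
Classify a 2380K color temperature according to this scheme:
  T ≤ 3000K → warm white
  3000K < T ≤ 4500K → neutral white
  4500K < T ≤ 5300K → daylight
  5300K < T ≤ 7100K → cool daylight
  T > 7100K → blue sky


Temperature: 2380K
2380K ≤ 3000K → warm white
Classification: warm white


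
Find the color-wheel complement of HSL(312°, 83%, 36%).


Complement = opposite side of color wheel = hue + 180°
H' = (312 + 180) mod 360 = 132°
S and L unchanged.
= HSL(132°, 83%, 36%)


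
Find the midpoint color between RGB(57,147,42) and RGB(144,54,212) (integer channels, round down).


Midpoint: each channel = ⌊(C₁+C₂)/2⌋
R: ⌊(57+144)/2⌋ = 100
G: ⌊(147+54)/2⌋ = 100
B: ⌊(42+212)/2⌋ = 127
= RGB(100, 100, 127)


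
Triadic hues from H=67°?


Triadic: equally spaced at 120° intervals
H1 = 67°
H2 = (67 + 120) mod 360 = 187°
H3 = (67 + 240) mod 360 = 307°
Triadic = 67°, 187°, 307°


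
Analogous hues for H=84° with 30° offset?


Base hue: 84°
Left analog: (84 - 30) mod 360 = 54°
Right analog: (84 + 30) mod 360 = 114°
Analogous hues = 54° and 114°


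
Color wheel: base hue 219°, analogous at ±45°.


Base hue: 219°
Left analog: (219 - 45) mod 360 = 174°
Right analog: (219 + 45) mod 360 = 264°
Analogous hues = 174° and 264°


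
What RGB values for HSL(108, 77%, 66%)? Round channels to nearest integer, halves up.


H=108°, S=0.77, L=0.66
C = (1-|2L-1|)×S = (1-|0.32|)×0.77 = 0.5236
H' = H/60 = 108/60 ≈ 1.8000; X = C×(1-|H' mod 2 - 1|) = 0.10472
m = L - C/2 = 0.66 - 0.2618 = 0.3982
Sector ⌊H'⌋ = 1 → (R',G',B') = (0.10472, 0.5236, 0.0)
RGB = ((R'+m)×255, (G'+m)×255, (B'+m)×255) = (128.2446, 235.059, 101.541)
Round half up → RGB(128, 235, 102)


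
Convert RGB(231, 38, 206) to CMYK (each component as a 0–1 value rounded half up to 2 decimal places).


R'=231/255≈0.9059, G'=38/255≈0.1490, B'=206/255≈0.8078
K = 1 - max(R',G',B') = 1 - 231/255 = 24/255 = 0.09411… → 0.09
(1-R'-K)/(1-K) simplifies to (max-R)/max with max = 231:
C = (231-231)/231 = 0/231 = 0 → 0.00
M = (231-38)/231 = 193/231 = 0.83549… → 0.84
Y = (231-206)/231 = 25/231 = 0.10822… → 0.11
= CMYK(0.00, 0.84, 0.11, 0.09)


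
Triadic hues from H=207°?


Triadic: equally spaced at 120° intervals
H1 = 207°
H2 = (207 + 120) mod 360 = 327°
H3 = (207 + 240) mod 360 = 87°
Triadic = 207°, 327°, 87°


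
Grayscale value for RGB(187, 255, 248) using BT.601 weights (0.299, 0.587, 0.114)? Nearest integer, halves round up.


Gray = 0.299×R + 0.587×G + 0.114×B
Gray = 0.299×187 + 0.587×255 + 0.114×248
Gray = 55.913 + 149.685 + 28.272
Gray = 233.870 → round half up → 234
Gray = 234


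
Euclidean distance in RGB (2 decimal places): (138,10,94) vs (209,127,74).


d = √[(R₁-R₂)² + (G₁-G₂)² + (B₁-B₂)²]
d = √[(138-209)² + (10-127)² + (94-74)²]
d = √[5041 + 13689 + 400]
d = √19130
d ≈ 138.31


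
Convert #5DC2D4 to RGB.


5D → 93 (R)
C2 → 194 (G)
D4 → 212 (B)
= RGB(93, 194, 212)


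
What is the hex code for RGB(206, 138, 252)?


R = 206 → CE (hex)
G = 138 → 8A (hex)
B = 252 → FC (hex)
Hex = #CE8AFC


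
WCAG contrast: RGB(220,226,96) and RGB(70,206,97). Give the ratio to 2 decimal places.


Linearize each sRGB channel c=v/255: c/12.92 if c ≤ 0.04045 else ((c+0.055)/1.055)^2.4
L = 0.2126×R_lin + 0.7152×G_lin + 0.0722×B_lin
Color 1 (220,226,96):
  R=220: 220/255≈0.8627 > 0.04045 → ((0.8627+0.055)/1.055)^2.4 ≈ 0.71569
  G=226: 226/255≈0.8863 > 0.04045 → ((0.8863+0.055)/1.055)^2.4 ≈ 0.76052
  B=96: 96/255≈0.3765 > 0.04045 → ((0.3765+0.055)/1.055)^2.4 ≈ 0.11697
  L1 = 0.2126×0.71569 + 0.7152×0.76052 + 0.0722×0.11697 ≈ 0.70453
Color 2 (70,206,97):
  R=70: 70/255≈0.2745 > 0.04045 → ((0.2745+0.055)/1.055)^2.4 ≈ 0.06125
  G=206: 206/255≈0.8078 > 0.04045 → ((0.8078+0.055)/1.055)^2.4 ≈ 0.61721
  B=97: 97/255≈0.3804 > 0.04045 → ((0.3804+0.055)/1.055)^2.4 ≈ 0.11954
  L2 = 0.2126×0.06125 + 0.7152×0.61721 + 0.0722×0.11954 ≈ 0.46308
Lighter = 0.70453, Darker = 0.46308
Ratio = (L_lighter + 0.05) / (L_darker + 0.05)
Ratio = (0.70453 + 0.05) / (0.46308 + 0.05) = 0.75453 / 0.51308 ≈ 1.4706
Ratio ≈ 1.47:1


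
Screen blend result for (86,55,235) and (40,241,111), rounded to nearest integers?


Screen: C = 255 - (255-A)×(255-B)/255, rounded to nearest integer
R: 255 - (255-86)×(255-40)/255 = 255 - 36335/255 ≈ 255 - 142.490 = 112.510 → 113
G: 255 - (255-55)×(255-241)/255 = 255 - 2800/255 ≈ 255 - 10.980 = 244.020 → 244
B: 255 - (255-235)×(255-111)/255 = 255 - 2880/255 ≈ 255 - 11.294 = 243.706 → 244
= RGB(113, 244, 244)


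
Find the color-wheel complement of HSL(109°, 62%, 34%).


Complement = opposite side of color wheel = hue + 180°
H' = (109 + 180) mod 360 = 289°
S and L unchanged.
= HSL(289°, 62%, 34%)


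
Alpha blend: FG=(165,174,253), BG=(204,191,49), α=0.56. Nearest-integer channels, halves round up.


C = α×F + (1-α)×B, with 1-α = 0.44
R: 0.56×165 + 0.44×204 = 92.40 + 89.76 = 182.16 → 182
G: 0.56×174 + 0.44×191 = 97.44 + 84.04 = 181.48 → 181
B: 0.56×253 + 0.44×49 = 141.68 + 21.56 = 163.24 → 163
= RGB(182, 181, 163)


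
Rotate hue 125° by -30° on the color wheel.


New hue = (H + rotation) mod 360
New hue = (125 -30) mod 360
= 95 mod 360
= 95°


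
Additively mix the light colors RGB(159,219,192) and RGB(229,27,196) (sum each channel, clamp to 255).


Additive: each channel = min(255, C₁+C₂)
R: 159+229 = 388 → 255
G: 219+27 = 246 → 246
B: 192+196 = 388 → 255
= RGB(255, 246, 255)


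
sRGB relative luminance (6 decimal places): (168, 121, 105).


Linearize each channel (sRGB transfer function): c = v/255; c_lin = c/12.92 if c ≤ 0.04045, else ((c+0.055)/1.055)^2.4
  R: 168/255 ≈ 0.658824 > 0.04045 → ((0.658824+0.055)/1.055)^2.4 ≈ 0.391572
  G: 121/255 ≈ 0.474510 > 0.04045 → ((0.474510+0.055)/1.055)^2.4 ≈ 0.191202
  B: 105/255 ≈ 0.411765 > 0.04045 → ((0.411765+0.055)/1.055)^2.4 ≈ 0.141263
R_lin = 0.391572, G_lin = 0.191202, B_lin = 0.141263
L = 0.2126×R + 0.7152×G + 0.0722×B
L = 0.2126×0.391572 + 0.7152×0.191202 + 0.0722×0.141263
L ≈ 0.230195


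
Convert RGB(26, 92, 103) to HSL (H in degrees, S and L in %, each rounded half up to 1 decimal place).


Normalize: R'=26/255≈0.1020, G'=92/255≈0.3608, B'=103/255≈0.4039
Max=103/255, Min=26/255, Δ=Max-Min=77/255
L = (Max+Min)/2 = (103+26)/510 = 129/510 = 0.25294… → L = 25.3%
L ≤ 0.5 → S = Δ/(Max+Min) = 77/(103+26) = 77/129 = 0.59689… → S = 59.7%
(the 1/255 factors cancel in S and H, so raw channel differences can be used)
Max is B' → H = 60 × ((R-G)/Δ + 4) = 60 × ((26-92)/77 + 4)
  -66/77 + 4 = -0.8571… + 4 = 3.1428…
  H = 60 × 3.1428… = 188.571…° → H = 188.6°
= HSL(188.6°, 59.7%, 25.3%)


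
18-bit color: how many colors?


Colors = 2^bits = 2^18
= 262,144 colors


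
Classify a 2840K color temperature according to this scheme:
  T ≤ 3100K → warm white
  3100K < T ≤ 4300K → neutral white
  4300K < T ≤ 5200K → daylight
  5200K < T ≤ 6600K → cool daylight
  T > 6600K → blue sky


Temperature: 2840K
2840K ≤ 3100K → warm white
Classification: warm white


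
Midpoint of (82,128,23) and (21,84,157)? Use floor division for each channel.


Midpoint: each channel = ⌊(C₁+C₂)/2⌋
R: ⌊(82+21)/2⌋ = 51
G: ⌊(128+84)/2⌋ = 106
B: ⌊(23+157)/2⌋ = 90
= RGB(51, 106, 90)


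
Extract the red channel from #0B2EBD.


Color: #0B2EBD
R = 0B = 11
G = 2E = 46
B = BD = 189
Red = 11
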